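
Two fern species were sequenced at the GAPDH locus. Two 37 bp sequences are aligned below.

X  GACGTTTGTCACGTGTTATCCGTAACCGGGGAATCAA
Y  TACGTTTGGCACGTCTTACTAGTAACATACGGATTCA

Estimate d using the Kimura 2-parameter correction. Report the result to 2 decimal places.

Of 37 sites, 5 differences are transitions and 8 are transversions, so P = 5/37 ≈ 0.135135 and Q = 8/37 ≈ 0.216216.
Under the Kimura two-parameter model, d = −½ ln(1 − 2P − Q) − ¼ ln(1 − 2Q).
1 − 2P − Q = 0.513514, giving −½ ln(0.513514) = 0.333239.
1 − 2Q = 0.567568, giving −¼ ln(0.567568) = 0.141599.
d = 0.333239 + 0.141599 = 0.474838.

0.47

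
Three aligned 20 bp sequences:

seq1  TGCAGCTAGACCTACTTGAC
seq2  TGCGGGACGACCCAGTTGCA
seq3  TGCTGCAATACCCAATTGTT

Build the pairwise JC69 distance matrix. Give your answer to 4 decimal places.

seq1–seq2: 8/20 sites differ → p = 0.4, d = −0.75 ln(1 − 0.533333) = 0.571605 ≈ 0.5716.
seq1–seq3: 7/20 sites differ → p = 0.35, d = −0.75 ln(1 − 0.466667) = 0.471457 ≈ 0.4715.
seq2–seq3: 7/20 sites differ → p = 0.35, d = −0.75 ln(1 − 0.466667) = 0.471457 ≈ 0.4715.

d(seq1,seq2) = 0.5716, d(seq1,seq3) = 0.4715, d(seq2,seq3) = 0.4715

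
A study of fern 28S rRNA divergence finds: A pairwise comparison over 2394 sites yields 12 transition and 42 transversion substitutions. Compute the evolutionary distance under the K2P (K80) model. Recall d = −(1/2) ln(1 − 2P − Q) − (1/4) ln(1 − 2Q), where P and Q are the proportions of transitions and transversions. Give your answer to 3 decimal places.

P = 12/2394 ≈ 0.005013 and Q = 42/2394 ≈ 0.017544.
Under the Kimura two-parameter model, d = −½ ln(1 − 2P − Q) − ¼ ln(1 − 2Q).
1 − 2P − Q = 0.97243, giving −½ ln(0.97243) = 0.013979.
1 − 2Q = 0.964912, giving −¼ ln(0.964912) = 0.008930.
d = 0.013979 + 0.008930 = 0.022909.

0.023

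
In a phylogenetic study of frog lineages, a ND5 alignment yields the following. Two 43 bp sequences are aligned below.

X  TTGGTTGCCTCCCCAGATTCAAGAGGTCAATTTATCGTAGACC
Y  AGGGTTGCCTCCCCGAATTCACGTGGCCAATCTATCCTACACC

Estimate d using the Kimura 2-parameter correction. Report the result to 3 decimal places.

0.279

Of 43 sites, 4 differences are transitions and 6 are transversions, so P = 4/43 ≈ 0.093023 and Q = 6/43 ≈ 0.139535.
Under the Kimura two-parameter model, d = −½ ln(1 − 2P − Q) − ¼ ln(1 − 2Q).
1 − 2P − Q = 0.674419, giving −½ ln(0.674419) = 0.196952.
1 − 2Q = 0.72093, giving −¼ ln(0.72093) = 0.081803.
d = 0.196952 + 0.081803 = 0.278755.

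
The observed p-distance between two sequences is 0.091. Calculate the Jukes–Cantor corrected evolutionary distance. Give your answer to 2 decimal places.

0.10

d = −(3/4) ln(1 − 4p/3) = −0.75 ln(1 − 0.121333) = −0.75 ln(0.878667)
  = −0.75 × (-0.129349) = 0.097012 substitutions/site.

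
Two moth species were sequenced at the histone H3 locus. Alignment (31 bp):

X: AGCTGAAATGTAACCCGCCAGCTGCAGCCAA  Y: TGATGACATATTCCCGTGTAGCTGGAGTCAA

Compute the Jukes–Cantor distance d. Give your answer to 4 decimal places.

0.5445

The sequences differ at 12 of 31 sites, so p = 12/31 ≈ 0.387097.
d = −(3/4) ln(1 − 4p/3) = −0.75 ln(1 − 0.516129) = −0.75 ln(0.483871)
  = −0.75 × (-0.725937) = 0.544453 substitutions/site.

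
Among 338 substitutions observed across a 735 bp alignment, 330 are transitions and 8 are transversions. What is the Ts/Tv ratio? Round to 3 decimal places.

R = 330/8 = 41.250.

41.250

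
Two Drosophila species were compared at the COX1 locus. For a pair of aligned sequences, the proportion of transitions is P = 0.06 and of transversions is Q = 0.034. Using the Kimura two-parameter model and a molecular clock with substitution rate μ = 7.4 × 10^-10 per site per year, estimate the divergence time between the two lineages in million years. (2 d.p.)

Under the Kimura two-parameter model, d = −½ ln(1 − 2P − Q) − ¼ ln(1 − 2Q).
1 − 2P − Q = 0.846, giving −½ ln(0.846) = 0.083618.
1 − 2Q = 0.932, giving −¼ ln(0.932) = 0.017606.
d = 0.083618 + 0.017606 = 0.101224.
Under a molecular clock d = 2μt, so t = d/(2μ) = 0.101224 / (2 × 7.4 × 10^-10) = 68.39 million years.

68.39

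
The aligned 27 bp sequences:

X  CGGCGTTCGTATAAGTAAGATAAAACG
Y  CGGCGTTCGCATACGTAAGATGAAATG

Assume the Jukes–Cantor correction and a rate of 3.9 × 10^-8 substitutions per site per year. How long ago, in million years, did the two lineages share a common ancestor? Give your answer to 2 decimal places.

2.12

The sequences differ at 4 of 27 sites (10, 14, 22, 26), so p = 4/27 ≈ 0.148148.
d = −(3/4) ln(1 − 4p/3) = −0.75 ln(1 − 0.197531) = −0.75 ln(0.802469)
  = −0.75 × (-0.220062) = 0.165047 substitutions/site.
Under a molecular clock d = 2μt, so t = d/(2μ) = 0.165047 / (2 × 3.9 × 10^-8) = 2.12 million years.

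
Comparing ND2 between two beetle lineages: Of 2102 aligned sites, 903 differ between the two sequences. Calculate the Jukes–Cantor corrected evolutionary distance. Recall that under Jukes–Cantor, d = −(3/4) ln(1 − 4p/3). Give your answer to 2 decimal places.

0.64

p = 903/2102 ≈ 0.429591.
d = −(3/4) ln(1 − 4p/3) = −0.75 ln(1 − 0.572788) = −0.75 ln(0.427212)
  = −0.75 × (-0.850475) = 0.637856 substitutions/site.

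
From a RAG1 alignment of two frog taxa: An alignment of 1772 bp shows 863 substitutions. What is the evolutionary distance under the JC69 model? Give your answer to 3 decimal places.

p = 863/1772 ≈ 0.48702.
d = −(3/4) ln(1 − 4p/3) = −0.75 ln(1 − 0.64936) = −0.75 ln(0.35064)
  = −0.75 × (-1.047995) = 0.785996 substitutions/site.

0.786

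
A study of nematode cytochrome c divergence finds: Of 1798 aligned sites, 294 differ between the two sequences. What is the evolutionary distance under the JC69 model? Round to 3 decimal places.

p = 294/1798 ≈ 0.163515.
d = −(3/4) ln(1 − 4p/3) = −0.75 ln(1 − 0.21802) = −0.75 ln(0.78198)
  = −0.75 × (-0.245926) = 0.184445 substitutions/site.

0.184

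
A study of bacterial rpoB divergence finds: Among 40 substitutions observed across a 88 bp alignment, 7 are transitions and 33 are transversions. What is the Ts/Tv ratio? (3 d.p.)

0.212

R = 7/33 = 0.212121… ≈ 0.212 (to 3 d.p.).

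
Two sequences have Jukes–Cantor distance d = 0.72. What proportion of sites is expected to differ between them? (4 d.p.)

0.4628

p = (3/4)(1 − e^(−4d/3)) = 0.75 × (1 − e^(-0.96)) = 0.75 × (1 − 0.382893) = 0.462830.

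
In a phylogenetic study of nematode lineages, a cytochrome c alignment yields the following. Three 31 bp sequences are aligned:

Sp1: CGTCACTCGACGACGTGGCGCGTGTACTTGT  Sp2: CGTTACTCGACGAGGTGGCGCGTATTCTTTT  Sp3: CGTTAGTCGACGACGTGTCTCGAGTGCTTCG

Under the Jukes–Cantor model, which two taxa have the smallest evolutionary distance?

Sp1–Sp2: 5/31 differ, p = 0.161, d = 0.182.
Sp1–Sp3: 8/31 differ, p = 0.258, d = 0.316.
Sp2–Sp3: 9/31 differ, p = 0.290, d = 0.367.
The smallest distance is between Sp1 and Sp2.

Sp1 and Sp2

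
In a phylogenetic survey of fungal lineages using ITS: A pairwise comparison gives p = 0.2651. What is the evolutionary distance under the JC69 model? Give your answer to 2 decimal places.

0.33

d = −(3/4) ln(1 − 4p/3) = −0.75 ln(1 − 0.353467) = −0.75 ln(0.646533)
  = −0.75 × (-0.436131) = 0.327098 substitutions/site.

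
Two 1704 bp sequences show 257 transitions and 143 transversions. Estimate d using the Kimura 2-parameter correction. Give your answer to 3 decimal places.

P = 257/1704 ≈ 0.150822 and Q = 143/1704 ≈ 0.08392.
Under the Kimura two-parameter model, d = −½ ln(1 − 2P − Q) − ¼ ln(1 − 2Q).
1 − 2P − Q = 0.614436, giving −½ ln(0.614436) = 0.243525.
1 − 2Q = 0.83216, giving −¼ ln(0.83216) = 0.045933.
d = 0.243525 + 0.045933 = 0.289458.

0.289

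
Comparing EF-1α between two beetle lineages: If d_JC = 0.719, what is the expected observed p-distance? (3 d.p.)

p = (3/4)(1 − e^(−4d/3)) = 0.75 × (1 − e^(-0.958667)) = 0.75 × (1 − 0.383404) = 0.462447.

0.462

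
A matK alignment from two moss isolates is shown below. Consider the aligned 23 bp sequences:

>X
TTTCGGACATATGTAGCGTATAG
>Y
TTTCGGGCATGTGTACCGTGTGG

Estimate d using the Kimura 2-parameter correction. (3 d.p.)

0.271

Of 23 sites, 4 differences are transitions and 1 are transversions, so P = 4/23 ≈ 0.173913 and Q = 1/23 ≈ 0.043478.
Under the Kimura two-parameter model, d = −½ ln(1 − 2P − Q) − ¼ ln(1 − 2Q).
1 − 2P − Q = 0.608696, giving −½ ln(0.608696) = 0.248218.
1 − 2Q = 0.913044, giving −¼ ln(0.913044) = 0.022743.
d = 0.248218 + 0.022743 = 0.270961.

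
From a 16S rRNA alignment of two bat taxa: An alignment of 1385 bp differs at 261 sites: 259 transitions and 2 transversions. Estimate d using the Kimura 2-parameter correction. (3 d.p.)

P = 259/1385 ≈ 0.187004 and Q = 2/1385 ≈ 0.001444.
Under the Kimura two-parameter model, d = −½ ln(1 − 2P − Q) − ¼ ln(1 − 2Q).
1 − 2P − Q = 0.624548, giving −½ ln(0.624548) = 0.235364.
1 − 2Q = 0.997112, giving −¼ ln(0.997112) = 0.000723.
d = 0.235364 + 0.000723 = 0.236087.

0.236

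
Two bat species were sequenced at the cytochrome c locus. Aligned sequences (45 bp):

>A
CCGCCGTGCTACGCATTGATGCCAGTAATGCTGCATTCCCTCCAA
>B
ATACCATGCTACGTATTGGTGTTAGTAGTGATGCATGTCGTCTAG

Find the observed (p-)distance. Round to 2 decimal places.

0.33

The sequences differ at 15 of 45 positions.
p = 15/45 = 0.333333… ≈ 0.33 (to 2 d.p.).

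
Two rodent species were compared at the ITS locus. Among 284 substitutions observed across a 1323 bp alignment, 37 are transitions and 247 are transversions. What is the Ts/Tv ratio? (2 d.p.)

R = 37/247 = 0.149797… ≈ 0.15 (to 2 d.p.).

0.15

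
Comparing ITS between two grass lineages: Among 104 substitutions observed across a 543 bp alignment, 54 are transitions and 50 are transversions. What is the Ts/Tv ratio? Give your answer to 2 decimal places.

1.08

R = 54/50 = 1.08.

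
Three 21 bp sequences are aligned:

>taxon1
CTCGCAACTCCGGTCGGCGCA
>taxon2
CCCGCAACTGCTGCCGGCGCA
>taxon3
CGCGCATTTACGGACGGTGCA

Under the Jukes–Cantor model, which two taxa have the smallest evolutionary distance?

taxon1–taxon2: 4/21 differ, p = 0.190, d = 0.220.
taxon1–taxon3: 6/21 differ, p = 0.286, d = 0.360.
taxon2–taxon3: 7/21 differ, p = 0.333, d = 0.441.
The smallest distance is between taxon1 and taxon2.

taxon1 and taxon2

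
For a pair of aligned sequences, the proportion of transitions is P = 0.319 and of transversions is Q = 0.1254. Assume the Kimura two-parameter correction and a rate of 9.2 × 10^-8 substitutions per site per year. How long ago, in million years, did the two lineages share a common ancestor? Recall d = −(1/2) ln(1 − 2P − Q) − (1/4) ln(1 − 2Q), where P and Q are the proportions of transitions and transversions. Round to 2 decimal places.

Under the Kimura two-parameter model, d = −½ ln(1 − 2P − Q) − ¼ ln(1 − 2Q).
1 − 2P − Q = 0.2366, giving −½ ln(0.2366) = 0.720692.
1 − 2Q = 0.7492, giving −¼ ln(0.7492) = 0.072187.
d = 0.720692 + 0.072187 = 0.792879.
Under a molecular clock d = 2μt, so t = d/(2μ) = 0.792879 / (2 × 9.2 × 10^-8) = 4.31 million years.

4.31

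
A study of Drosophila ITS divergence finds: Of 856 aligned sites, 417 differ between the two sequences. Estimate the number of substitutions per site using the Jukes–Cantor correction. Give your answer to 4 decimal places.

0.7864

p = 417/856 ≈ 0.48715.
d = −(3/4) ln(1 − 4p/3) = −0.75 ln(1 − 0.649533) = −0.75 ln(0.350467)
  = −0.75 × (-1.048489) = 0.786367 substitutions/site.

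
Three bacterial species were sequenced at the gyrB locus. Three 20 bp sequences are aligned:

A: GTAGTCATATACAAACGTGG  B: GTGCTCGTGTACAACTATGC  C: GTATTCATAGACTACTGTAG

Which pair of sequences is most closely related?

A–B: 8/20 differ, p = 0.400, d = 0.572.
A–C: 6/20 differ, p = 0.300, d = 0.383.
B–C: 9/20 differ, p = 0.450, d = 0.687.
The smallest distance is between A and C.

A and C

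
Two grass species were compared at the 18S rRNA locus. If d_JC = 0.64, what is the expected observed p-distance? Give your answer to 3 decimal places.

p = (3/4)(1 − e^(−4d/3)) = 0.75 × (1 − e^(-0.853333)) = 0.75 × (1 − 0.425993) = 0.430505.

0.431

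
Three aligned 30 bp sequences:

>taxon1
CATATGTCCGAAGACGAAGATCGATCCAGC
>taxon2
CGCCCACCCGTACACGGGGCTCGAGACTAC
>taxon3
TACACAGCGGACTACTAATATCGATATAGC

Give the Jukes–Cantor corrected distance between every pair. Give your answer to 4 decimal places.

taxon1–taxon2: 15/30 sites differ → p = 0.5, d = −0.75 ln(1 − 0.666667) = 0.823960 ≈ 0.8240.
taxon1–taxon3: 12/30 sites differ → p = 0.4, d = −0.75 ln(1 − 0.533333) = 0.571605 ≈ 0.5716.
taxon2–taxon3: 17/30 sites differ → p ≈ 0.566667, d = −0.75 ln(1 − 0.755556) = 1.056577 ≈ 1.0566.

d(taxon1,taxon2) = 0.8240, d(taxon1,taxon3) = 0.5716, d(taxon2,taxon3) = 1.0566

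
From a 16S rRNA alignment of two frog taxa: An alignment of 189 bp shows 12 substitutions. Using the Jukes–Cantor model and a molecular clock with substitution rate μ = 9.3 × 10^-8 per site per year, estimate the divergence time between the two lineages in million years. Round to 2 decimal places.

p = 12/189 ≈ 0.063492.
d = −(3/4) ln(1 − 4p/3) = −0.75 ln(1 − 0.084656) = −0.75 ln(0.915344)
  = −0.75 × (-0.088455) = 0.066341 substitutions/site.
Under a molecular clock d = 2μt, so t = d/(2μ) = 0.066341 / (2 × 9.3 × 10^-8) = 0.36 million years.

0.36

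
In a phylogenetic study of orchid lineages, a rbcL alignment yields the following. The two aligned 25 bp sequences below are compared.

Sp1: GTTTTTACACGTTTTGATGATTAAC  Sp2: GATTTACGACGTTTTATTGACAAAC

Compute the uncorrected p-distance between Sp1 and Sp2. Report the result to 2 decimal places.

0.32

The sequences differ at 8 of 25 positions (sites 2, 6, 7, 8, 16, 17, 21, 22).
p = 8/25 = 0.32.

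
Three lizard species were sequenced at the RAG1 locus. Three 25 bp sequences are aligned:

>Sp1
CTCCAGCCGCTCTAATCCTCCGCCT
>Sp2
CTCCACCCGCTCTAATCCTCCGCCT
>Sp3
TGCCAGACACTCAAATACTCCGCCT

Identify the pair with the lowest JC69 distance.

Sp1–Sp2: 1/25 differ, p = 0.040, d = 0.041.
Sp1–Sp3: 6/25 differ, p = 0.240, d = 0.289.
Sp2–Sp3: 7/25 differ, p = 0.280, d = 0.351.
The smallest distance is between Sp1 and Sp2.

Sp1 and Sp2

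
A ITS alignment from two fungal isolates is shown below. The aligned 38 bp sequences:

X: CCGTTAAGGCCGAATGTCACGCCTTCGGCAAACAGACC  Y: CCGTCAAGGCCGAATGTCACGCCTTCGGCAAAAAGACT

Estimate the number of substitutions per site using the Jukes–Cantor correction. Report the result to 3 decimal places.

0.083

The sequences differ at 3 of 38 sites (5, 33, 38), so p = 3/38 ≈ 0.078947.
d = −(3/4) ln(1 − 4p/3) = −0.75 ln(1 − 0.105263) = −0.75 ln(0.894737)
  = −0.75 × (-0.111225) = 0.083419 substitutions/site.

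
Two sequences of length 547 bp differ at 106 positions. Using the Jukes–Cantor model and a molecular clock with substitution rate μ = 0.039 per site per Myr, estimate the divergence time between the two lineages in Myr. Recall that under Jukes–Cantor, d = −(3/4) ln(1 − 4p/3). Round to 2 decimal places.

p = 106/547 ≈ 0.193784.
d = −(3/4) ln(1 − 4p/3) = −0.75 ln(1 − 0.258379) = −0.75 ln(0.741621)
  = −0.75 × (-0.298917) = 0.224188 substitutions/site.
Under a molecular clock d = 2μt, so t = d/(2μ) = 0.224188 / (2 × 0.039) = 2.87 Myr.

2.87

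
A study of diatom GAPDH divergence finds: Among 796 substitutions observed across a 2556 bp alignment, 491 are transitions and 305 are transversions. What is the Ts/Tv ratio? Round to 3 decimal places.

1.610

R = 491/305 = 1.609836… ≈ 1.610 (to 3 d.p.).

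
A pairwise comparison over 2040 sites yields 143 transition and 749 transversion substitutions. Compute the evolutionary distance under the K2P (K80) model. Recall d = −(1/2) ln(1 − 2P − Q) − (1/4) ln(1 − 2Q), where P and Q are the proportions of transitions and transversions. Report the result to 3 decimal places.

P = 143/2040 ≈ 0.070098 and Q = 749/2040 ≈ 0.367157.
Under the Kimura two-parameter model, d = −½ ln(1 − 2P − Q) − ¼ ln(1 − 2Q).
1 − 2P − Q = 0.492647, giving −½ ln(0.492647) = 0.353981.
1 − 2Q = 0.265686, giving −¼ ln(0.265686) = 0.331360.
d = 0.353981 + 0.331360 = 0.685341.

0.685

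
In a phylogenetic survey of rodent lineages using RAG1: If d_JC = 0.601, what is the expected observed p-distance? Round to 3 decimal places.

0.413

p = (3/4)(1 − e^(−4d/3)) = 0.75 × (1 − e^(-0.801333)) = 0.75 × (1 − 0.448730) = 0.413453.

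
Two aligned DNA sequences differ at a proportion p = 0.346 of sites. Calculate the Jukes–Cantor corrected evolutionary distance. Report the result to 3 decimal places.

d = −(3/4) ln(1 − 4p/3) = −0.75 ln(1 − 0.461333) = −0.75 ln(0.538667)
  = −0.75 × (-0.618658) = 0.463994 substitutions/site.

0.464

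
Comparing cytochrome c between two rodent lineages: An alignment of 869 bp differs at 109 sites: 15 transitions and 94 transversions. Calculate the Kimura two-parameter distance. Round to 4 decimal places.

P = 15/869 ≈ 0.017261 and Q = 94/869 ≈ 0.10817.
Under the Kimura two-parameter model, d = −½ ln(1 − 2P − Q) − ¼ ln(1 − 2Q).
1 − 2P − Q = 0.857308, giving −½ ln(0.857308) = 0.076979.
1 − 2Q = 0.78366, giving −¼ ln(0.78366) = 0.060945.
d = 0.076979 + 0.060945 = 0.137924.

0.1379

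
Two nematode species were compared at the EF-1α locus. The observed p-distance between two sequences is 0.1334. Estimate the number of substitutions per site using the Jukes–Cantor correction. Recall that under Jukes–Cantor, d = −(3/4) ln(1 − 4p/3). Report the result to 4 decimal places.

0.1469

d = −(3/4) ln(1 − 4p/3) = −0.75 ln(1 − 0.177867) = −0.75 ln(0.822133)
  = −0.75 × (-0.195853) = 0.146890 substitutions/site.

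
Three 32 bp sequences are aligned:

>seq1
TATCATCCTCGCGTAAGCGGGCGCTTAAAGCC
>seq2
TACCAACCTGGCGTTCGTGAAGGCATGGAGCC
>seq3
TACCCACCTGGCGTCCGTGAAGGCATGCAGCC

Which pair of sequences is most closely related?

seq1–seq2: 12/32 differ, p = 0.375, d = 0.520.
seq1–seq3: 13/32 differ, p = 0.406, d = 0.585.
seq2–seq3: 3/32 differ, p = 0.094, d = 0.100.
The smallest distance is between seq2 and seq3.

seq2 and seq3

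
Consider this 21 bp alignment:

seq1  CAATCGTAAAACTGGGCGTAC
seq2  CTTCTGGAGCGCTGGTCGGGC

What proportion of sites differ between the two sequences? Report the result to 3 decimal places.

The sequences differ at 11 of 21 positions.
p = 11/21 = 0.523809… ≈ 0.524 (to 3 d.p.).

0.524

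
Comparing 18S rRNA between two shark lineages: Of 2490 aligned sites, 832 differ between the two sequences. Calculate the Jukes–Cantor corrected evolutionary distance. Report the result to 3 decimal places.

p = 832/2490 ≈ 0.334137.
d = −(3/4) ln(1 − 4p/3) = −0.75 ln(1 − 0.445516) = −0.75 ln(0.554484)
  = −0.75 × (-0.589717) = 0.442288 substitutions/site.

0.442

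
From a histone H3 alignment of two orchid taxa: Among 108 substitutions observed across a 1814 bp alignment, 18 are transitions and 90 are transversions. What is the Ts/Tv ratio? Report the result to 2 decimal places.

0.20

R = 18/90 = 0.20.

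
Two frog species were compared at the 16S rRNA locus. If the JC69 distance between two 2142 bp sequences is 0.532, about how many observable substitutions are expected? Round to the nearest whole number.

816

Invert JC69: p = (3/4)(1 − e^(−4d/3)) = 0.75 × (1 − e^(-0.709333)) = 0.75 × (1 − 0.491972) = 0.381021.
Expected differing sites = pL ≈ 0.381021 × 2142 = 816.146982 ≈ 816.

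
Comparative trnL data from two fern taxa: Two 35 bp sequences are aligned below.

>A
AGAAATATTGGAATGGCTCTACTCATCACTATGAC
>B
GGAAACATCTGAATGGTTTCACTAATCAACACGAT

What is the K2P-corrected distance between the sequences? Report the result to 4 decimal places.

Of 35 sites, 9 differences are transitions and 3 are transversions, so P = 9/35 ≈ 0.257143 and Q = 3/35 ≈ 0.085714.
Under the Kimura two-parameter model, d = −½ ln(1 − 2P − Q) − ¼ ln(1 − 2Q).
1 − 2P − Q = 0.4, giving −½ ln(0.4) = 0.458145.
1 − 2Q = 0.828572, giving −¼ ln(0.828572) = 0.047013.
d = 0.458145 + 0.047013 = 0.505158.

0.5052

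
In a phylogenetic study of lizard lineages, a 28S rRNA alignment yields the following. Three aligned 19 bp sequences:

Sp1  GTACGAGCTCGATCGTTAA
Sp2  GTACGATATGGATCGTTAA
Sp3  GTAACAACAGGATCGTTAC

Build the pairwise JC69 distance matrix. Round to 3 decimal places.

d(Sp1,Sp2) = 0.177, d(Sp1,Sp3) = 0.410, d(Sp2,Sp3) = 0.410

Sp1–Sp2: 3/19 sites differ → p ≈ 0.157895, d = −0.75 ln(1 − 0.210527) = 0.177292 ≈ 0.177.
Sp1–Sp3: 6/19 sites differ → p ≈ 0.315789, d = −0.75 ln(1 − 0.421052) = 0.409907 ≈ 0.410.
Sp2–Sp3: 6/19 sites differ → p ≈ 0.315789, d = −0.75 ln(1 − 0.421052) = 0.409907 ≈ 0.410.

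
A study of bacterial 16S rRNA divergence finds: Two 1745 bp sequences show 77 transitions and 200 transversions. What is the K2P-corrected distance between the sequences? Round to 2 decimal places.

0.18

P = 77/1745 ≈ 0.044126 and Q = 200/1745 ≈ 0.114613.
Under the Kimura two-parameter model, d = −½ ln(1 − 2P − Q) − ¼ ln(1 − 2Q).
1 − 2P − Q = 0.797135, giving −½ ln(0.797135) = 0.113366.
1 − 2Q = 0.770774, giving −¼ ln(0.770774) = 0.065090.
d = 0.113366 + 0.065090 = 0.178456.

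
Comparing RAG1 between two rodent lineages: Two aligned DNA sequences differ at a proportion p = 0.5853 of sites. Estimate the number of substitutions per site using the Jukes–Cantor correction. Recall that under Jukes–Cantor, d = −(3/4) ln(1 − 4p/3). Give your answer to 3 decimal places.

1.137

d = −(3/4) ln(1 − 4p/3) = −0.75 ln(1 − 0.7804) = −0.75 ln(0.2196)
  = −0.75 × (-1.515948) = 1.136961 substitutions/site.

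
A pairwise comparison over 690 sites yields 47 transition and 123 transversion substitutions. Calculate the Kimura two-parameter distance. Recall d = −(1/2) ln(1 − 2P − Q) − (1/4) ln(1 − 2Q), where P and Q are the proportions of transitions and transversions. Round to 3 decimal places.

0.299

P = 47/690 ≈ 0.068116 and Q = 123/690 ≈ 0.178261.
Under the Kimura two-parameter model, d = −½ ln(1 − 2P − Q) − ¼ ln(1 − 2Q).
1 − 2P − Q = 0.685507, giving −½ ln(0.685507) = 0.188798.
1 − 2Q = 0.643478, giving −¼ ln(0.643478) = 0.110217.
d = 0.188798 + 0.110217 = 0.299015.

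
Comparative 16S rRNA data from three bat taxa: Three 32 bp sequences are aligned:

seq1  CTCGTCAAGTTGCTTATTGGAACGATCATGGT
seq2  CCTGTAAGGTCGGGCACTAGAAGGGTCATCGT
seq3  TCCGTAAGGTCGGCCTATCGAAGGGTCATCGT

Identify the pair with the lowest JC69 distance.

seq2 and seq3

seq1–seq2: 13/32 differ, p = 0.406, d = 0.585.
seq1–seq3: 14/32 differ, p = 0.438, d = 0.657.
seq2–seq3: 6/32 differ, p = 0.188, d = 0.216.
The smallest distance is between seq2 and seq3.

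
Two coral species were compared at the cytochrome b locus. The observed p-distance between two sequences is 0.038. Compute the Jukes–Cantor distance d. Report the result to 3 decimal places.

d = −(3/4) ln(1 − 4p/3) = −0.75 ln(1 − 0.050667) = −0.75 ln(0.949333)
  = −0.75 × (-0.051996) = 0.038997 substitutions/site.

0.039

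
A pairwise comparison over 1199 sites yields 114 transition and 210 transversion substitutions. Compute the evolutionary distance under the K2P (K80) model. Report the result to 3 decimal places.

0.335

P = 114/1199 ≈ 0.095079 and Q = 210/1199 ≈ 0.175146.
Under the Kimura two-parameter model, d = −½ ln(1 − 2P − Q) − ¼ ln(1 − 2Q).
1 − 2P − Q = 0.634696, giving −½ ln(0.634696) = 0.227305.
1 − 2Q = 0.649708, giving −¼ ln(0.649708) = 0.107808.
d = 0.227305 + 0.107808 = 0.335113.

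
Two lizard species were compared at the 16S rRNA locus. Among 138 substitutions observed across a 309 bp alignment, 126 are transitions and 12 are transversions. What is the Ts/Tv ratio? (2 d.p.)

R = 126/12 = 10.50.

10.50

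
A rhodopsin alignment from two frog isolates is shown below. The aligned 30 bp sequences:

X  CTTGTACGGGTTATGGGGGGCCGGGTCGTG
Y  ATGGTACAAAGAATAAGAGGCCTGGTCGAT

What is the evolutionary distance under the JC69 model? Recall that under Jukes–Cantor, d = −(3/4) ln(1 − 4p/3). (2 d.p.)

The sequences differ at 13 of 30 sites, so p = 13/30 ≈ 0.433333.
d = −(3/4) ln(1 − 4p/3) = −0.75 ln(1 − 0.577777) = −0.75 ln(0.422223)
  = −0.75 × (-0.862222) = 0.646667 substitutions/site.

0.65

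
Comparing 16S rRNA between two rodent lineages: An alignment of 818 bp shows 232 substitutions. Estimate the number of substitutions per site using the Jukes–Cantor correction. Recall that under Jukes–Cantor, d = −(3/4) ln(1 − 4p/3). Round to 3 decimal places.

0.356

p = 232/818 ≈ 0.283619.
d = −(3/4) ln(1 − 4p/3) = −0.75 ln(1 − 0.378159) = −0.75 ln(0.621841)
  = −0.75 × (-0.475071) = 0.356303 substitutions/site.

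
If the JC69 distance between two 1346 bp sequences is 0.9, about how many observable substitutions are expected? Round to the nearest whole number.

Invert JC69: p = (3/4)(1 − e^(−4d/3)) = 0.75 × (1 − e^(-1.2)) = 0.75 × (1 − 0.301194) = 0.524105.
Expected differing sites = pL ≈ 0.524105 × 1346 = 705.44533 ≈ 705.

705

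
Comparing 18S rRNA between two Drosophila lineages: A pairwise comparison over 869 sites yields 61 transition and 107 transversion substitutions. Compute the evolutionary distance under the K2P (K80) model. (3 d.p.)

0.224

P = 61/869 ≈ 0.070196 and Q = 107/869 ≈ 0.12313.
Under the Kimura two-parameter model, d = −½ ln(1 − 2P − Q) − ¼ ln(1 − 2Q).
1 − 2P − Q = 0.736478, giving −½ ln(0.736478) = 0.152938.
1 − 2Q = 0.75374, giving −¼ ln(0.75374) = 0.070677.
d = 0.152938 + 0.070677 = 0.223615.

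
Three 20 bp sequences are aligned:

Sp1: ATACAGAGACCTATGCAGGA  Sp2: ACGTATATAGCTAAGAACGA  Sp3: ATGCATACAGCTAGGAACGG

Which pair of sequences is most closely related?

Sp1–Sp2: 9/20 differ, p = 0.450, d = 0.687.
Sp1–Sp3: 8/20 differ, p = 0.400, d = 0.572.
Sp2–Sp3: 5/20 differ, p = 0.250, d = 0.304.
The smallest distance is between Sp2 and Sp3.

Sp2 and Sp3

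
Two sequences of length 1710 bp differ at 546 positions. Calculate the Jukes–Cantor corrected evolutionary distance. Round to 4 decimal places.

0.4160

p = 546/1710 ≈ 0.319298.
d = −(3/4) ln(1 − 4p/3) = −0.75 ln(1 − 0.425731) = −0.75 ln(0.574269)
  = −0.75 × (-0.554657) = 0.415993 substitutions/site.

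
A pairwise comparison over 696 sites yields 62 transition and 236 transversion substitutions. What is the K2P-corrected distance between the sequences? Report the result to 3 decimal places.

P = 62/696 ≈ 0.08908 and Q = 236/696 ≈ 0.33908.
Under the Kimura two-parameter model, d = −½ ln(1 − 2P − Q) − ¼ ln(1 − 2Q).
1 − 2P − Q = 0.48276, giving −½ ln(0.48276) = 0.364118.
1 − 2Q = 0.32184, giving −¼ ln(0.32184) = 0.283425.
d = 0.364118 + 0.283425 = 0.647543.

0.648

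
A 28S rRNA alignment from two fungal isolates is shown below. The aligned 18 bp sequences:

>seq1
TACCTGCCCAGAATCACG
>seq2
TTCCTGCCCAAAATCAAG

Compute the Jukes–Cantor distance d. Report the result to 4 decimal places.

0.1885

The sequences differ at 3 of 18 sites (2, 11, 17), so p = 3/18 ≈ 0.166667.
d = −(3/4) ln(1 − 4p/3) = −0.75 ln(1 − 0.222223) = −0.75 ln(0.777777)
  = −0.75 × (-0.251315) = 0.188486 substitutions/site.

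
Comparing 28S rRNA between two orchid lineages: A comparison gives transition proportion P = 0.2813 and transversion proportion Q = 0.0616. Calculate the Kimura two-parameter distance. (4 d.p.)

0.5222

Under the Kimura two-parameter model, d = −½ ln(1 − 2P − Q) − ¼ ln(1 − 2Q).
1 − 2P − Q = 0.3758, giving −½ ln(0.3758) = 0.489349.
1 − 2Q = 0.8768, giving −¼ ln(0.8768) = 0.032869.
d = 0.489349 + 0.032869 = 0.522218.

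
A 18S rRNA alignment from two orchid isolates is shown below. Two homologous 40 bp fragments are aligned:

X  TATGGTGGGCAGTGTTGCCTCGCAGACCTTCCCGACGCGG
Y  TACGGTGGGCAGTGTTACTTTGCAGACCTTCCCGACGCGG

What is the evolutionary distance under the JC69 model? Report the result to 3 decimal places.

The sequences differ at 4 of 40 sites (3, 17, 19, 21), so p = 4/40 = 0.1.
d = −(3/4) ln(1 − 4p/3) = −0.75 ln(1 − 0.133333) = −0.75 ln(0.866667)
  = −0.75 × (-0.143100) = 0.107325 substitutions/site.

0.107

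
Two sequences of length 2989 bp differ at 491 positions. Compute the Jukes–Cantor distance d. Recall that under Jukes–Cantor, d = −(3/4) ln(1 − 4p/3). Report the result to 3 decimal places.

0.185

p = 491/2989 ≈ 0.164269.
d = −(3/4) ln(1 − 4p/3) = −0.75 ln(1 − 0.219025) = −0.75 ln(0.780975)
  = −0.75 × (-0.247212) = 0.185409 substitutions/site.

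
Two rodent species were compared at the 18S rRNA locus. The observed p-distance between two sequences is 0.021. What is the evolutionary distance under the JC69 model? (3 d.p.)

d = −(3/4) ln(1 − 4p/3) = −0.75 ln(1 − 0.028) = −0.75 ln(0.972)
  = −0.75 × (-0.028399) = 0.021299 substitutions/site.

0.021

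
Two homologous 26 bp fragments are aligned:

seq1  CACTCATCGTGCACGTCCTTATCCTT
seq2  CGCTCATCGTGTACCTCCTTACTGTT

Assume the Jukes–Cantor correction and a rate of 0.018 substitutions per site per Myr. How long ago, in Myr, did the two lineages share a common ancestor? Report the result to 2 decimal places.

7.66

The sequences differ at 6 of 26 sites (2, 12, 15, 22, 23, 24), so p = 6/26 ≈ 0.230769.
d = −(3/4) ln(1 − 4p/3) = −0.75 ln(1 − 0.307692) = −0.75 ln(0.692308)
  = −0.75 × (-0.367724) = 0.275793 substitutions/site.
Under a molecular clock d = 2μt, so t = d/(2μ) = 0.275793 / (2 × 0.018) = 7.66 Myr.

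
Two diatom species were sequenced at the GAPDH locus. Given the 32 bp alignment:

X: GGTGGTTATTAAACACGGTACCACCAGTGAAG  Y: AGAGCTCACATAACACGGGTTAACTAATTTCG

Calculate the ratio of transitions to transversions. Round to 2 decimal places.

Transitions are A↔G and C↔T; transversions are all other mismatches.
Transitions: 6. Transversions: 10.
R = 6/10 = 0.60.

0.60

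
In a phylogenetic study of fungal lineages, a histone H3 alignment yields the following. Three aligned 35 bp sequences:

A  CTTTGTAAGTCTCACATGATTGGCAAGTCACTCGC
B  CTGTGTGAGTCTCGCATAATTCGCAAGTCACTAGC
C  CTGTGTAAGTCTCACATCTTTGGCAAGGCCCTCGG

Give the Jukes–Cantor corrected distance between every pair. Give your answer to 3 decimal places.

A–B: 6/35 sites differ → p ≈ 0.171429, d = −0.75 ln(1 − 0.228572) = 0.194634 ≈ 0.195.
A–C: 6/35 sites differ → p ≈ 0.171429, d = −0.75 ln(1 − 0.228572) = 0.194634 ≈ 0.195.
B–C: 9/35 sites differ → p ≈ 0.257143, d = −0.75 ln(1 − 0.342857) = 0.314890 ≈ 0.315.

d(A,B) = 0.195, d(A,C) = 0.195, d(B,C) = 0.315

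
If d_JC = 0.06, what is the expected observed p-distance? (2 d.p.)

0.06

p = (3/4)(1 − e^(−4d/3)) = 0.75 × (1 − e^(-0.08)) = 0.75 × (1 − 0.923116) = 0.057663.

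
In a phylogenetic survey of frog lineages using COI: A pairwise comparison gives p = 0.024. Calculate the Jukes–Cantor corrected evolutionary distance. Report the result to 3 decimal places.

d = −(3/4) ln(1 − 4p/3) = −0.75 ln(1 − 0.032) = −0.75 ln(0.968)
  = −0.75 × (-0.032523) = 0.024392 substitutions/site.

0.024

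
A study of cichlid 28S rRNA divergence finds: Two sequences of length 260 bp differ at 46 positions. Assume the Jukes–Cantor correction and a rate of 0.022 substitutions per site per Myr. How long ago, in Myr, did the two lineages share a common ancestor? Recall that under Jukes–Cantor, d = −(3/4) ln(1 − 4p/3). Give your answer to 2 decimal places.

4.59

p = 46/260 ≈ 0.176923.
d = −(3/4) ln(1 − 4p/3) = −0.75 ln(1 − 0.235897) = −0.75 ln(0.764103)
  = −0.75 × (-0.269053) = 0.201790 substitutions/site.
Under a molecular clock d = 2μt, so t = d/(2μ) = 0.201790 / (2 × 0.022) = 4.59 Myr.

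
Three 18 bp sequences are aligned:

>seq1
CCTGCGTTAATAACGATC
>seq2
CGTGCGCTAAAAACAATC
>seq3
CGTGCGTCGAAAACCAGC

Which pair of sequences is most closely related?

seq1 and seq2

seq1–seq2: 4/18 differ, p = 0.222, d = 0.264.
seq1–seq3: 6/18 differ, p = 0.333, d = 0.441.
seq2–seq3: 5/18 differ, p = 0.278, d = 0.347.
The smallest distance is between seq1 and seq2.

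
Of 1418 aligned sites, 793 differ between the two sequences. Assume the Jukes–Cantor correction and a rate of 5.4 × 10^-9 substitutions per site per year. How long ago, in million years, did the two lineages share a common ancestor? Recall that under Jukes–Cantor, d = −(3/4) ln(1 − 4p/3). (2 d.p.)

95.07

p = 793/1418 ≈ 0.559238.
d = −(3/4) ln(1 − 4p/3) = −0.75 ln(1 − 0.745651) = −0.75 ln(0.254349)
  = −0.75 × (-1.369048) = 1.026786 substitutions/site.
Under a molecular clock d = 2μt, so t = d/(2μ) = 1.026786 / (2 × 5.4 × 10^-9) = 95.07 million years.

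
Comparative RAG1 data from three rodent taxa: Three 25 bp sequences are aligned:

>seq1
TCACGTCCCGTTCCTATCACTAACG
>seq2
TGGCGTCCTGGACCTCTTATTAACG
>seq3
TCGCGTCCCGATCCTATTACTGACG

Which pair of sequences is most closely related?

seq1 and seq3

seq1–seq2: 8/25 differ, p = 0.320, d = 0.417.
seq1–seq3: 4/25 differ, p = 0.160, d = 0.180.
seq2–seq3: 7/25 differ, p = 0.280, d = 0.351.
The smallest distance is between seq1 and seq3.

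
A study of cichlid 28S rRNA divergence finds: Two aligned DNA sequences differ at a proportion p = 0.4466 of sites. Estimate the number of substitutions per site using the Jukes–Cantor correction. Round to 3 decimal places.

d = −(3/4) ln(1 − 4p/3) = −0.75 ln(1 − 0.595467) = −0.75 ln(0.404533)
  = −0.75 × (-0.905022) = 0.678767 substitutions/site.

0.679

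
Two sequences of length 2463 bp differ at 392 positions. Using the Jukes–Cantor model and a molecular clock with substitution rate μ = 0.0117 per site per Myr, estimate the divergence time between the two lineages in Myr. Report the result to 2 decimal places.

p = 392/2463 ≈ 0.159156.
d = −(3/4) ln(1 − 4p/3) = −0.75 ln(1 − 0.212208) = −0.75 ln(0.787792)
  = −0.75 × (-0.238521) = 0.178891 substitutions/site.
Under a molecular clock d = 2μt, so t = d/(2μ) = 0.178891 / (2 × 0.0117) = 7.64 Myr.

7.64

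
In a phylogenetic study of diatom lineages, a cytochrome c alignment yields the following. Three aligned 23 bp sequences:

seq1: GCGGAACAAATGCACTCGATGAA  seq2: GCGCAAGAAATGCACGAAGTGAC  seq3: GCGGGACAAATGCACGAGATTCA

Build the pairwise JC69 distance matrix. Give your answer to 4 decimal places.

seq1–seq2: 7/23 sites differ → p ≈ 0.304348, d = −0.75 ln(1 − 0.405797) = 0.390401 ≈ 0.3904.
seq1–seq3: 5/23 sites differ → p ≈ 0.217391, d = −0.75 ln(1 − 0.289855) = 0.256715 ≈ 0.2567.
seq2–seq3: 8/23 sites differ → p ≈ 0.347826, d = −0.75 ln(1 − 0.463768) = 0.467391 ≈ 0.4674.

d(seq1,seq2) = 0.3904, d(seq1,seq3) = 0.2567, d(seq2,seq3) = 0.4674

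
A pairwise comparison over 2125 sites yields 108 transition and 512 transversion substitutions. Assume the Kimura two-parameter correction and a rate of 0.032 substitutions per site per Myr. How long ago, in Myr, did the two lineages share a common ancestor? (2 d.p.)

5.85

P = 108/2125 ≈ 0.050824 and Q = 512/2125 ≈ 0.240941.
Under the Kimura two-parameter model, d = −½ ln(1 − 2P − Q) − ¼ ln(1 − 2Q).
1 − 2P − Q = 0.657411, giving −½ ln(0.657411) = 0.209723.
1 − 2Q = 0.518118, giving −¼ ln(0.518118) = 0.164388.
d = 0.209723 + 0.164388 = 0.374111.
Under a molecular clock d = 2μt, so t = d/(2μ) = 0.374111 / (2 × 0.032) = 5.85 Myr.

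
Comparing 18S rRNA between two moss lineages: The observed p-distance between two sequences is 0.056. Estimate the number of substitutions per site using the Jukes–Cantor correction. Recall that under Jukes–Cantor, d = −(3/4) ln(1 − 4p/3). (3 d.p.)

0.058

d = −(3/4) ln(1 − 4p/3) = −0.75 ln(1 − 0.074667) = −0.75 ln(0.925333)
  = −0.75 × (-0.077602) = 0.058202 substitutions/site.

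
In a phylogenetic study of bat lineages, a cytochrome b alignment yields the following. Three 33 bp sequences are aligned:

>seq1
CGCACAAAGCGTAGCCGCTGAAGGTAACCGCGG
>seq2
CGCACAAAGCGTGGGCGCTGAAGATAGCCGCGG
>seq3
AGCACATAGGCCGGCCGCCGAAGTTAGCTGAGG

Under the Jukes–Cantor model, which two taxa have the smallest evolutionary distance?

seq1 and seq2

seq1–seq2: 4/33 differ, p = 0.121, d = 0.132.
seq1–seq3: 11/33 differ, p = 0.333, d = 0.441.
seq2–seq3: 10/33 differ, p = 0.303, d = 0.388.
The smallest distance is between seq1 and seq2.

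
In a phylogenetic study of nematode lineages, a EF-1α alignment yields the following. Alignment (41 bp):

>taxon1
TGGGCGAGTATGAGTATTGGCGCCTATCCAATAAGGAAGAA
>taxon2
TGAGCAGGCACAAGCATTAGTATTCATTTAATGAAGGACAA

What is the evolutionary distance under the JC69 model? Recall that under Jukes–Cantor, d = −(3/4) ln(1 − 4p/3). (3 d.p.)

0.722

The sequences differ at 19 of 41 sites, so p = 19/41 ≈ 0.463415.
d = −(3/4) ln(1 − 4p/3) = −0.75 ln(1 − 0.617887) = −0.75 ln(0.382113)
  = −0.75 × (-0.962039) = 0.721529 substitutions/site.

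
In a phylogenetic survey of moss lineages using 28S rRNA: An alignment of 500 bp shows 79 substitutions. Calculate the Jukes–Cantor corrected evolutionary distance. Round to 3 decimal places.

0.177

p = 79/500 = 0.158.
d = −(3/4) ln(1 − 4p/3) = −0.75 ln(1 − 0.210667) = −0.75 ln(0.789333)
  = −0.75 × (-0.236567) = 0.177425 substitutions/site.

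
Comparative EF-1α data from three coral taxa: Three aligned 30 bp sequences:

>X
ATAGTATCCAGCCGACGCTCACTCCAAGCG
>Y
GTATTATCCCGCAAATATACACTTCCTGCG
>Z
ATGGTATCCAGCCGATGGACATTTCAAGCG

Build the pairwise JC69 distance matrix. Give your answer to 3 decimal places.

X–Y: 12/30 sites differ → p = 0.4, d = −0.75 ln(1 − 0.533333) = 0.571605 ≈ 0.572.
X–Z: 6/30 sites differ → p = 0.2, d = −0.75 ln(1 − 0.266667) = 0.232617 ≈ 0.233.
Y–Z: 11/30 sites differ → p ≈ 0.366667, d = −0.75 ln(1 − 0.488889) = 0.503376 ≈ 0.503.

d(X,Y) = 0.572, d(X,Z) = 0.233, d(Y,Z) = 0.503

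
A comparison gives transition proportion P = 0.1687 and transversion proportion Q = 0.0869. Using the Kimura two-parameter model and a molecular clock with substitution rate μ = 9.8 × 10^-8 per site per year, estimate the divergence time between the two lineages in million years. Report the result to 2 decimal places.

1.65

Under the Kimura two-parameter model, d = −½ ln(1 − 2P − Q) − ¼ ln(1 − 2Q).
1 − 2P − Q = 0.5757, giving −½ ln(0.5757) = 0.276084.
1 − 2Q = 0.8262, giving −¼ ln(0.8262) = 0.047730.
d = 0.276084 + 0.047730 = 0.323814.
Under a molecular clock d = 2μt, so t = d/(2μ) = 0.323814 / (2 × 9.8 × 10^-8) = 1.65 million years.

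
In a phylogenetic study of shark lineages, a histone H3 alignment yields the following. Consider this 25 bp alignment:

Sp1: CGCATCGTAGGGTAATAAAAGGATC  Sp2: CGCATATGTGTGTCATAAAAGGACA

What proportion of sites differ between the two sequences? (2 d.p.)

0.32

The sequences differ at 8 of 25 positions (sites 6, 7, 8, 9, 11, 14, 24, 25).
p = 8/25 = 0.32.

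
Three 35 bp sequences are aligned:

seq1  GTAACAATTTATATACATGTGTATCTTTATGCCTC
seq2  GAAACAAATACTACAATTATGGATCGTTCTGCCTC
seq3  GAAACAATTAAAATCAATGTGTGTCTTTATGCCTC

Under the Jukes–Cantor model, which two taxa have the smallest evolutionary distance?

seq1–seq2: 11/35 differ, p = 0.314, d = 0.407.
seq1–seq3: 6/35 differ, p = 0.171, d = 0.195.
seq2–seq3: 11/35 differ, p = 0.314, d = 0.407.
The smallest distance is between seq1 and seq3.

seq1 and seq3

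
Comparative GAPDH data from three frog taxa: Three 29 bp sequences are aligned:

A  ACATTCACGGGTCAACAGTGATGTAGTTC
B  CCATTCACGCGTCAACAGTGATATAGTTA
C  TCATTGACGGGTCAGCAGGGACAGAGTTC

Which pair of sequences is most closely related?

A–B: 4/29 differ, p = 0.138, d = 0.152.
A–C: 7/29 differ, p = 0.241, d = 0.291.
B–C: 8/29 differ, p = 0.276, d = 0.344.
The smallest distance is between A and B.

A and B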